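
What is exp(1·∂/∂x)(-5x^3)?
- 5 x^{3} - 15 x^{2} - 15 x - 5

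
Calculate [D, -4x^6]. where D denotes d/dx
- 24 x^{5}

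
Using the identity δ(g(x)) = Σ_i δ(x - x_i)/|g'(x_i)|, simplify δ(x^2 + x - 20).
\frac{\delta(x - 4) + \delta(x + 5)}{9}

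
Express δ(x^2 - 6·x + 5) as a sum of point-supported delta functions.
\frac{\delta(x - 5) + \delta(x - 1)}{4}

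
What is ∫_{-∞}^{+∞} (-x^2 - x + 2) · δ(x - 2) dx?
-4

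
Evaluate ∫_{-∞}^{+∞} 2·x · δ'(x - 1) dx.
-2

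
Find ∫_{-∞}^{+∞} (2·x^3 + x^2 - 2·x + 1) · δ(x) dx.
1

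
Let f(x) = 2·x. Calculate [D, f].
2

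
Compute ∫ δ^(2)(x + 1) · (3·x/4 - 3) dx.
0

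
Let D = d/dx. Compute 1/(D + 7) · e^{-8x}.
- e^{- 8 x}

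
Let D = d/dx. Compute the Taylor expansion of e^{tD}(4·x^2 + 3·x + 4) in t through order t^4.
4 t^{2} + t \left(8 x + 3\right) + 4 x^{2} + 3 x + 4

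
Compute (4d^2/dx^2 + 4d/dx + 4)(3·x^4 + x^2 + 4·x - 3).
12 x^{4} + 48 x^{3} + 148 x^{2} + 24 x + 12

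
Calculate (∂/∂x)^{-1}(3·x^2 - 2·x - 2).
x^{3} - x^{2} - 2 x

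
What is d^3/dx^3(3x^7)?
630 x^{4}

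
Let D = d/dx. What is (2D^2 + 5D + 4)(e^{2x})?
22 e^{2 x}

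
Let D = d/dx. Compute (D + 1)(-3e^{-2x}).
3 e^{- 2 x}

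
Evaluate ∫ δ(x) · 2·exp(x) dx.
2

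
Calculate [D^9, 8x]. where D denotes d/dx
72D^{8}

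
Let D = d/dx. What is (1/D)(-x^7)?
- \frac{x^{8}}{8}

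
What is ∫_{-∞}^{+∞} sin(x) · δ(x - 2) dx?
\sin{\left(2 \right)}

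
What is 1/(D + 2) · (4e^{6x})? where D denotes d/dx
\frac{e^{6 x}}{2}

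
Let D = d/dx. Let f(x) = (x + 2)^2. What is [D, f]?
2 x + 4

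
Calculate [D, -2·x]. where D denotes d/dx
-2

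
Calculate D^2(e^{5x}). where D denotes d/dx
25 e^{5 x}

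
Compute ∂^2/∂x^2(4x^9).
288 x^{7}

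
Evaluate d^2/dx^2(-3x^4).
- 36 x^{2}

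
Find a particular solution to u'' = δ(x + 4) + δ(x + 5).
\frac{|x + 4|}{2} + \frac{|x + 5|}{2}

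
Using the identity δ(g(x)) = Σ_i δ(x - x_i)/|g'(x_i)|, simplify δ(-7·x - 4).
\frac{\delta(x + 4/7)}{7}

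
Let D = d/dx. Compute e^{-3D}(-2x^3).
- 2 x^{3} + 18 x^{2} - 54 x + 54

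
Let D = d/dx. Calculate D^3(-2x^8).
- 672 x^{5}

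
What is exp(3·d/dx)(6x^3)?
6 x^{3} + 54 x^{2} + 162 x + 162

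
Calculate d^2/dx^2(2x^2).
4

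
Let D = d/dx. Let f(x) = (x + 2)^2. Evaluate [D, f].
2 x + 4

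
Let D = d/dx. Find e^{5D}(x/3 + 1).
\frac{x}{3} + \frac{8}{3}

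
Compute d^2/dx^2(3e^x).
3 e^{x}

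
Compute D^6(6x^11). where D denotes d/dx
1995840 x^{5}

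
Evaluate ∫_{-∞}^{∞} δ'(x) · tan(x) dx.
-1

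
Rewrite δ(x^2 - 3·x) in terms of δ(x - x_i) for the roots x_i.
\frac{\delta(x - 3) + \delta(x)}{3}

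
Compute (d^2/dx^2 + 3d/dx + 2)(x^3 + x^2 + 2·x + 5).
2 x^{3} + 11 x^{2} + 16 x + 18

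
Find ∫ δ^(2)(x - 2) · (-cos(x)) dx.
\cos{\left(2 \right)}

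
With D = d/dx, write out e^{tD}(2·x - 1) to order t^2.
2 t + 2 x - 1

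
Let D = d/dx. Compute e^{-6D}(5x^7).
5 x^{7} - 210 x^{6} + 3780 x^{5} - 37800 x^{4} + 226800 x^{3} - 816480 x^{2} + 1632960 x - 1399680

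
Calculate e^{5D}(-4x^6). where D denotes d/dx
- 4 x^{6} - 120 x^{5} - 1500 x^{4} - 10000 x^{3} - 37500 x^{2} - 75000 x - 62500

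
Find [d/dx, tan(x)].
\frac{1}{\cos^{2}{\left(x \right)}}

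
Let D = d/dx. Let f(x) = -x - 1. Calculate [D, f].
-1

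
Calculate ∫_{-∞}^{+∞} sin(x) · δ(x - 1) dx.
\sin{\left(1 \right)}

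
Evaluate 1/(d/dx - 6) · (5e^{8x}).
\frac{5 e^{8 x}}{2}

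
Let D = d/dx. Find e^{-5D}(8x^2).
8 x^{2} - 80 x + 200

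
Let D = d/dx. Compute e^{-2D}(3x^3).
3 x^{3} - 18 x^{2} + 36 x - 24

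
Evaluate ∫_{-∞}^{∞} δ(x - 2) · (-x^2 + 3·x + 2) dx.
4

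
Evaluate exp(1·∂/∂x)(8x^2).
8 x^{2} + 16 x + 8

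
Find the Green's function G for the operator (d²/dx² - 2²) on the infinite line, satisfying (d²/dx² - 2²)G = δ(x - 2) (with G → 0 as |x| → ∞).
-\frac{e^{-2|x - 2|}}{4}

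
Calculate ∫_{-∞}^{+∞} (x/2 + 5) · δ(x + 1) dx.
\frac{9}{2}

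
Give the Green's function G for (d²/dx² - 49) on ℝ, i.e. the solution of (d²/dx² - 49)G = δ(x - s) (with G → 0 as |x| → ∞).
-\frac{e^{-7|x-s|}}{14}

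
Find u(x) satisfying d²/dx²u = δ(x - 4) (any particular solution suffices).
\frac{|x - 4|}{2}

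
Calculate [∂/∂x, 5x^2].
10 x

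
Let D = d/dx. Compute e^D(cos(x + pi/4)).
\cos{\left(x + \frac{\pi}{4} + 1 \right)}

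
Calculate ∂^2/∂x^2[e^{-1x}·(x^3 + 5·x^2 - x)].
\left(x^{3} - x^{2} - 15 x + 12\right) e^{- x}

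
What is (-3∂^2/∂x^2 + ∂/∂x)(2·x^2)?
4 x - 12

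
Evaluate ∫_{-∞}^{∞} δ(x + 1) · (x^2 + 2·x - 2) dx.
-3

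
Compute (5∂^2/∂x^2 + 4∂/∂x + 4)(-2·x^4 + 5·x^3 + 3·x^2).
- 8 x^{4} - 12 x^{3} - 48 x^{2} + 174 x + 30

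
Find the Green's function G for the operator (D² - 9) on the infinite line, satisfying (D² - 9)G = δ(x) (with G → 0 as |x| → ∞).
-\frac{e^{-3|x|}}{6}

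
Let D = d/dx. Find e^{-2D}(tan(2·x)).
\tan{\left(2 x - 4 \right)}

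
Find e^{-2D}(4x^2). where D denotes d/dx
4 x^{2} - 16 x + 16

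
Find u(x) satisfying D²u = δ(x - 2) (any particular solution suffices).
\frac{|x - 2|}{2}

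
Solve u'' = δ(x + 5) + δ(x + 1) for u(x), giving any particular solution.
\frac{|x + 5|}{2} + \frac{|x + 1|}{2}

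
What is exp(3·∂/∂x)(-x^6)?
- x^{6} - 18 x^{5} - 135 x^{4} - 540 x^{3} - 1215 x^{2} - 1458 x - 729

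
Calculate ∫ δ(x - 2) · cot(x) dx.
\cot{\left(2 \right)}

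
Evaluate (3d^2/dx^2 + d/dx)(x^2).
2 x + 6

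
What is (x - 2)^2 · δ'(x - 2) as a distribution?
0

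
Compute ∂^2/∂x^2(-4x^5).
- 80 x^{3}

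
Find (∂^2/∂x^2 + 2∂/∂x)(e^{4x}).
24 e^{4 x}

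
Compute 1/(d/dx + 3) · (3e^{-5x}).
- \frac{3 e^{- 5 x}}{2}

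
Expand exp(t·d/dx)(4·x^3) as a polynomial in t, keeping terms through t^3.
4 t^{3} + 12 t^{2} x + 12 t x^{2} + 4 x^{3}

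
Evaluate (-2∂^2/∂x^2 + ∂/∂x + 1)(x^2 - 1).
x^{2} + 2 x - 5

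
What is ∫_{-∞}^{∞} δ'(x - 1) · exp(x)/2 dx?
- \frac{e}{2}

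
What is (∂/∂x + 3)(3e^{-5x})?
- 6 e^{- 5 x}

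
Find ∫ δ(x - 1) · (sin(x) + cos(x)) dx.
\cos{\left(1 \right)} + \sin{\left(1 \right)}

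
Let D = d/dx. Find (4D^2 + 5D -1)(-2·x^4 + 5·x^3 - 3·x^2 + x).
2 x^{4} - 45 x^{3} - 18 x^{2} + 89 x - 19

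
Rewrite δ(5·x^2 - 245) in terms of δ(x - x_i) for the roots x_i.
\frac{\delta(x - 7) + \delta(x + 7)}{70}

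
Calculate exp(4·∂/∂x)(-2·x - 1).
- 2 x - 9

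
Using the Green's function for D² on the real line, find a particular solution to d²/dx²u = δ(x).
\frac{|x|}{2}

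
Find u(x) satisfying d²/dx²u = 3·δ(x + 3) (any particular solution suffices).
\frac{3|x + 3|}{2}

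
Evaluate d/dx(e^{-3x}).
- 3 e^{- 3 x}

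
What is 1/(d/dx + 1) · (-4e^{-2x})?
4 e^{- 2 x}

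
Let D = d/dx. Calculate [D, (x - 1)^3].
3 \left(x - 1\right)^{2}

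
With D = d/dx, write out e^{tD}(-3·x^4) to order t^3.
3 x \left(- 4 t^{3} - 6 t^{2} x - 4 t x^{2} - x^{3}\right)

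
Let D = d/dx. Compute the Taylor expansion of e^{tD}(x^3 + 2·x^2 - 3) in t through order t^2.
t^{2} \left(3 x + 2\right) + t x \left(3 x + 4\right) + x^{3} + 2 x^{2} - 3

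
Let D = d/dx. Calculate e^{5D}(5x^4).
5 x^{4} + 100 x^{3} + 750 x^{2} + 2500 x + 3125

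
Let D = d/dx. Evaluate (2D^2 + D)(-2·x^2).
- 4 x - 8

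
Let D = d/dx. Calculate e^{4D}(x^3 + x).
x^{3} + 12 x^{2} + 49 x + 68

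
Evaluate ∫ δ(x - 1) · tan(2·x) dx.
\tan{\left(2 \right)}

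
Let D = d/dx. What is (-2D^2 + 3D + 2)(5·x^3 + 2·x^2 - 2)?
10 x^{3} + 49 x^{2} - 48 x - 12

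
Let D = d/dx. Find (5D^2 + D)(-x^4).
4 x^{2} \left(- x - 15\right)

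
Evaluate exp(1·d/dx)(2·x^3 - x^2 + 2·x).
2 x^{3} + 5 x^{2} + 6 x + 3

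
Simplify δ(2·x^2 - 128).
\frac{\delta(x - 8) + \delta(x + 8)}{32}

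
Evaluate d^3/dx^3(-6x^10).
- 4320 x^{7}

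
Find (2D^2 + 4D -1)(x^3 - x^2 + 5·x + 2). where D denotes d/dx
- x^{3} + 13 x^{2} - x + 14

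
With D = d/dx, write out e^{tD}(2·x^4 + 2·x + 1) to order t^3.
8 t^{3} x + 12 t^{2} x^{2} + 2 t \left(4 x^{3} + 1\right) + 2 x^{4} + 2 x + 1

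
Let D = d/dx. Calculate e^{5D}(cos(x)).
\cos{\left(x + 5 \right)}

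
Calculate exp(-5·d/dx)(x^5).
x^{5} - 25 x^{4} + 250 x^{3} - 1250 x^{2} + 3125 x - 3125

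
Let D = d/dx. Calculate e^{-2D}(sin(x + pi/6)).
\sin{\left(x - 2 + \frac{\pi}{6} \right)}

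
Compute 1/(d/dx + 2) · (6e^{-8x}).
- e^{- 8 x}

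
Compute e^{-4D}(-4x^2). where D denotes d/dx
- 4 x^{2} + 32 x - 64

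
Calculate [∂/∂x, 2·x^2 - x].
4 x - 1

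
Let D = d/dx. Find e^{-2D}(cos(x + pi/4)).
\cos{\left(x - 2 + \frac{\pi}{4} \right)}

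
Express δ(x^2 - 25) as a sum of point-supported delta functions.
\frac{\delta(x - 5) + \delta(x + 5)}{10}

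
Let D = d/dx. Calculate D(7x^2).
14 x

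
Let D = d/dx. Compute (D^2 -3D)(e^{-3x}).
18 e^{- 3 x}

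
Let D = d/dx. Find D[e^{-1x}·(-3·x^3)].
3 x^{2} \left(x - 3\right) e^{- x}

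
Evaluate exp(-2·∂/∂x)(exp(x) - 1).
e^{x - 2} - 1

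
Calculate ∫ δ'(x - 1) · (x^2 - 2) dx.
-2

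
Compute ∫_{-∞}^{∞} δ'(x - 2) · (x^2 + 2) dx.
-4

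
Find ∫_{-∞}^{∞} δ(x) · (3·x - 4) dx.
-4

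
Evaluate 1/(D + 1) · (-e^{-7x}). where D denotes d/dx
\frac{e^{- 7 x}}{6}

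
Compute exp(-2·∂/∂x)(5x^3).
5 x^{3} - 30 x^{2} + 60 x - 40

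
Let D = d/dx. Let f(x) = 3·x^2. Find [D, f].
6 x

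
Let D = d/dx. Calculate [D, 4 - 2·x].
-2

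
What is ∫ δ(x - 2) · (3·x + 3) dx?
9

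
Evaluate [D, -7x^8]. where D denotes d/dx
- 56 x^{7}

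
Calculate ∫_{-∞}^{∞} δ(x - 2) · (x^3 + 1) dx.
9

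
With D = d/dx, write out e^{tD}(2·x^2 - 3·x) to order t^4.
2 t^{2} + t \left(4 x - 3\right) + 2 x^{2} - 3 x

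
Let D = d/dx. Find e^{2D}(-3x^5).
- 3 x^{5} - 30 x^{4} - 120 x^{3} - 240 x^{2} - 240 x - 96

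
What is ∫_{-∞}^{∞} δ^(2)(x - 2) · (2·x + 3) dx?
0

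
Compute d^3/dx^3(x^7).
210 x^{4}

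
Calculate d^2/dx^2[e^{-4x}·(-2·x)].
16 \left(1 - 2 x\right) e^{- 4 x}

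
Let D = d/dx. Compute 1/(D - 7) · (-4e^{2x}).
\frac{4 e^{2 x}}{5}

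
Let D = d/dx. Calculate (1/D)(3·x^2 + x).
x^{3} + \frac{x^{2}}{2}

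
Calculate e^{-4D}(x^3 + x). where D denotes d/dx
x^{3} - 12 x^{2} + 49 x - 68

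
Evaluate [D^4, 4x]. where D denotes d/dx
16D^{3}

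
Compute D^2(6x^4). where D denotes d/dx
72 x^{2}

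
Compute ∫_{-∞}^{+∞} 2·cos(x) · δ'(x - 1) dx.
2 \sin{\left(1 \right)}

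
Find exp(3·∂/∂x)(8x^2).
8 x^{2} + 48 x + 72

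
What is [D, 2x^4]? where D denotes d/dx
8 x^{3}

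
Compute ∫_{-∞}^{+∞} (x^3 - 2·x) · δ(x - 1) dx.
-1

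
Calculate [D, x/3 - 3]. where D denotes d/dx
\frac{1}{3}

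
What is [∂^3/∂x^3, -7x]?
-21\frac{d^{2}}{dx^{2}}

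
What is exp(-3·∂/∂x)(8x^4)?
8 x^{4} - 96 x^{3} + 432 x^{2} - 864 x + 648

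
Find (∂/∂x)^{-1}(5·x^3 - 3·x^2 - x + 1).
\frac{5 x^{4}}{4} - x^{3} - \frac{x^{2}}{2} + x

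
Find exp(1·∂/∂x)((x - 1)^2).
x^{2}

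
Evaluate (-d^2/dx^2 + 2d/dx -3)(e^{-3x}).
- 18 e^{- 3 x}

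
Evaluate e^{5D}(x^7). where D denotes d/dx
x^{7} + 35 x^{6} + 525 x^{5} + 4375 x^{4} + 21875 x^{3} + 65625 x^{2} + 109375 x + 78125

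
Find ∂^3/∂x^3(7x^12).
9240 x^{9}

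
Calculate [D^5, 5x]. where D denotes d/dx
25D^{4}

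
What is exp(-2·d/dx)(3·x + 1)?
3 x - 5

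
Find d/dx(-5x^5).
- 25 x^{4}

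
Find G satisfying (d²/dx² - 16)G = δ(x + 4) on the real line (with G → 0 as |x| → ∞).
-\frac{e^{-4|x + 4|}}{8}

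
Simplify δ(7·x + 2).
\frac{\delta(x + 2/7)}{7}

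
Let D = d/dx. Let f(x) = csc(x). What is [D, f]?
- \cot{\left(x \right)} \csc{\left(x \right)}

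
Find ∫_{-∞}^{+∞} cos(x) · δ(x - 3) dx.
\cos{\left(3 \right)}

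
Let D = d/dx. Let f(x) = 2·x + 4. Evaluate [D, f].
2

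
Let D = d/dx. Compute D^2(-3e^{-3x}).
- 27 e^{- 3 x}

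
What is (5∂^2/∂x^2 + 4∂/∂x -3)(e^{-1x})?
- 2 e^{- x}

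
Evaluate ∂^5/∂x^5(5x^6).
3600 x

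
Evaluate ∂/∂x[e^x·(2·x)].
2 \left(x + 1\right) e^{x}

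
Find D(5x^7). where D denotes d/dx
35 x^{6}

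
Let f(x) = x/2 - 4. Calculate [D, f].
\frac{1}{2}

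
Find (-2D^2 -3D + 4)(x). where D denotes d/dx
4 x - 3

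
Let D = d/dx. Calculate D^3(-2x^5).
- 120 x^{2}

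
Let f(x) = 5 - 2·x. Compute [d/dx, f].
-2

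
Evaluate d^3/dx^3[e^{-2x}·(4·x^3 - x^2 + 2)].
4 \left(- 8 x^{3} + 38 x^{2} - 42 x + 5\right) e^{- 2 x}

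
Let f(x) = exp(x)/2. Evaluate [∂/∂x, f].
\frac{e^{x}}{2}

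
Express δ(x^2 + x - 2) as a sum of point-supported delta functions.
\frac{\delta(x + 2) + \delta(x - 1)}{3}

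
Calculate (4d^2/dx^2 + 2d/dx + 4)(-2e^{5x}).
- 228 e^{5 x}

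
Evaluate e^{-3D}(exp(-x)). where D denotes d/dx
e^{3 - x}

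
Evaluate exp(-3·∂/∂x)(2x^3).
2 x^{3} - 18 x^{2} + 54 x - 54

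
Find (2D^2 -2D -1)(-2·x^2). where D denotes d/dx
2 x^{2} + 8 x - 8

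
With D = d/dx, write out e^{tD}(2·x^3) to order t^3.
2 t^{3} + 6 t^{2} x + 6 t x^{2} + 2 x^{3}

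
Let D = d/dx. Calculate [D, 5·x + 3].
5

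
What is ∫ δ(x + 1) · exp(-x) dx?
e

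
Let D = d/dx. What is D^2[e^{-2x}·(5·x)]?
20 \left(x - 1\right) e^{- 2 x}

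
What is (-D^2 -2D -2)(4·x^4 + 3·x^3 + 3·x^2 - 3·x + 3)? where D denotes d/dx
- 8 x^{4} - 38 x^{3} - 72 x^{2} - 24 x - 6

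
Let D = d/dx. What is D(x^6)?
6 x^{5}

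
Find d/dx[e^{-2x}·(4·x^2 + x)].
\left(- 8 x^{2} + 6 x + 1\right) e^{- 2 x}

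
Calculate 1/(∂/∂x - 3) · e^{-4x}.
- \frac{e^{- 4 x}}{7}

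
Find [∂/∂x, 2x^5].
10 x^{4}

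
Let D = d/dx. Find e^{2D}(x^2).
x^{2} + 4 x + 4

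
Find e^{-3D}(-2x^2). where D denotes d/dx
- 2 x^{2} + 12 x - 18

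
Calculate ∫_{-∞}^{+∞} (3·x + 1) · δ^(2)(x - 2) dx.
0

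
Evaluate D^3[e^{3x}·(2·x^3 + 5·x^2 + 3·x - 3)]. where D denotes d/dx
\left(54 x^{3} + 297 x^{2} + 459 x + 102\right) e^{3 x}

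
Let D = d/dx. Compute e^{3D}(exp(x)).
e^{x + 3}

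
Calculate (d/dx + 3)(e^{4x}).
7 e^{4 x}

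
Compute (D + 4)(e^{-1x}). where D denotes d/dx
3 e^{- x}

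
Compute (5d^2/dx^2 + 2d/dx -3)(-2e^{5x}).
- 264 e^{5 x}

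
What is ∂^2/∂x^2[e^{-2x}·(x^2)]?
2 \left(2 x^{2} - 4 x + 1\right) e^{- 2 x}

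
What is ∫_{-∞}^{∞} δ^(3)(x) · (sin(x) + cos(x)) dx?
1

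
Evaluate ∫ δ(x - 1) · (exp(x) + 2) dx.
2 + e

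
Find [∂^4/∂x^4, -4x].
-16\frac{d^{3}}{dx^{3}}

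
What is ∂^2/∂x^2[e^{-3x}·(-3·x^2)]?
3 \left(- 9 x^{2} + 12 x - 2\right) e^{- 3 x}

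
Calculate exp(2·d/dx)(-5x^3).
- 5 x^{3} - 30 x^{2} - 60 x - 40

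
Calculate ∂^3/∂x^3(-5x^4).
- 120 x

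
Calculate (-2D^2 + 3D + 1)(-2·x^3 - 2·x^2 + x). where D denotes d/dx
- 2 x^{3} - 20 x^{2} + 13 x + 11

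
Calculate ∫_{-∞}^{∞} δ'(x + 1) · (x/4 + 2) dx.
- \frac{1}{4}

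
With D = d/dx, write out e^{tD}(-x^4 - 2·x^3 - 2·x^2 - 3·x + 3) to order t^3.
- t^{3} \left(4 x + 2\right) - t^{2} \left(6 x^{2} + 6 x + 2\right) - t \left(4 x^{3} + 6 x^{2} + 4 x + 3\right) - x^{4} - 2 x^{3} - 2 x^{2} - 3 x + 3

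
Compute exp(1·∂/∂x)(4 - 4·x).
- 4 x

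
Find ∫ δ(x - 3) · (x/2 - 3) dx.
- \frac{3}{2}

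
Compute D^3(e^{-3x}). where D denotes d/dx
- 27 e^{- 3 x}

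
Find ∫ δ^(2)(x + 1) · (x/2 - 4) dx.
0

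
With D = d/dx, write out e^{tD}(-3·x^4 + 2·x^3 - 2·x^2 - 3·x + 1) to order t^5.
- 3 t^{4} - t^{3} \left(12 x - 2\right) - t^{2} \left(18 x^{2} - 6 x + 2\right) - t \left(12 x^{3} - 6 x^{2} + 4 x + 3\right) - 3 x^{4} + 2 x^{3} - 2 x^{2} - 3 x + 1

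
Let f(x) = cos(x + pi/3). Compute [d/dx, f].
- \sin{\left(x + \frac{\pi}{3} \right)}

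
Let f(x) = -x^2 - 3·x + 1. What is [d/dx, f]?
- 2 x - 3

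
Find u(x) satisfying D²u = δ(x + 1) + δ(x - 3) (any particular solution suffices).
\frac{|x + 1|}{2} + \frac{|x - 3|}{2}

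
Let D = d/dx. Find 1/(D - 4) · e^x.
- \frac{e^{x}}{3}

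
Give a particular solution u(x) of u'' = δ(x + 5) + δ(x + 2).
\frac{|x + 5|}{2} + \frac{|x + 2|}{2}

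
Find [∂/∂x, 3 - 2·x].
-2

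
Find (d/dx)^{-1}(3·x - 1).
\frac{3 x^{2}}{2} - x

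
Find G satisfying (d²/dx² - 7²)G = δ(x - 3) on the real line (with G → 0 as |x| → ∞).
-\frac{e^{-7|x - 3|}}{14}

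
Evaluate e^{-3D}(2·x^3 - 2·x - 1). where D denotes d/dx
2 x^{3} - 18 x^{2} + 52 x - 49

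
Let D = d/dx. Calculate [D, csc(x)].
- \cot{\left(x \right)} \csc{\left(x \right)}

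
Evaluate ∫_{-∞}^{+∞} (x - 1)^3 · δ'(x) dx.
-3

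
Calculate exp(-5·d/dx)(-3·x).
15 - 3 x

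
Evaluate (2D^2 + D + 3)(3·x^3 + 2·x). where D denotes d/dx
9 x^{3} + 9 x^{2} + 42 x + 2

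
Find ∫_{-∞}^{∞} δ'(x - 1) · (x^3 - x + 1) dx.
-2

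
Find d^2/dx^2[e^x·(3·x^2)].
3 \left(x^{2} + 4 x + 2\right) e^{x}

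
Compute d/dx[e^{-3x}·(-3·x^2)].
3 x \left(3 x - 2\right) e^{- 3 x}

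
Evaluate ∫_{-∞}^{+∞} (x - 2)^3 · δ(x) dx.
-8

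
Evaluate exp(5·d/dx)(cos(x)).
\cos{\left(x + 5 \right)}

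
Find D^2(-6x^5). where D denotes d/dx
- 120 x^{3}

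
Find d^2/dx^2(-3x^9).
- 216 x^{7}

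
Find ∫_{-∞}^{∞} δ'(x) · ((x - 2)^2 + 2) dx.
4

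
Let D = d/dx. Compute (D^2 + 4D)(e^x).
5 e^{x}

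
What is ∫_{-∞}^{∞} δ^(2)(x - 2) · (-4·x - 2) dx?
0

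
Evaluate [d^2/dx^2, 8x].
16\frac{d}{dx}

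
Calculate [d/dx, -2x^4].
- 8 x^{3}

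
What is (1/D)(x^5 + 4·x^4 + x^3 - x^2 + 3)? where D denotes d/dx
\frac{x^{6}}{6} + \frac{4 x^{5}}{5} + \frac{x^{4}}{4} - \frac{x^{3}}{3} + 3 x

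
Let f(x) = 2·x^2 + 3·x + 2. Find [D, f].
4 x + 3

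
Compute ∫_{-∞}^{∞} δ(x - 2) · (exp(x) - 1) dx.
-1 + e^{2}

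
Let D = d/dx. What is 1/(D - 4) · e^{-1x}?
- \frac{e^{- x}}{5}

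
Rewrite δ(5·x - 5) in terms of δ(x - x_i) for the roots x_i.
\frac{\delta(x - 1)}{5}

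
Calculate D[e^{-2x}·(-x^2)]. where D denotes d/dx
2 x \left(x - 1\right) e^{- 2 x}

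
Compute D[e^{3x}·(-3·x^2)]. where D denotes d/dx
3 x \left(- 3 x - 2\right) e^{3 x}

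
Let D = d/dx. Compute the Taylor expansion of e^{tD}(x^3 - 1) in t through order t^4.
t^{3} + 3 t^{2} x + 3 t x^{2} + x^{3} - 1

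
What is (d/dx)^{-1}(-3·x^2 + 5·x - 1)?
- x^{3} + \frac{5 x^{2}}{2} - x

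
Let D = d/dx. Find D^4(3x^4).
72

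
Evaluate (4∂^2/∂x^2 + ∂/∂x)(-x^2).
- 2 x - 8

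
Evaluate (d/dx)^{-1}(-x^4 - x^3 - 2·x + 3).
- \frac{x^{5}}{5} - \frac{x^{4}}{4} - x^{2} + 3 x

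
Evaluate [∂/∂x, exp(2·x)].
2 e^{2 x}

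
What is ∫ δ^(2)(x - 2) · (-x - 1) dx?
0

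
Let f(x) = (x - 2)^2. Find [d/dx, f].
2 x - 4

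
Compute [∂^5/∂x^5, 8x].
40\frac{d^{4}}{dx^{4}}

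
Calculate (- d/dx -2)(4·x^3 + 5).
- 8 x^{3} - 12 x^{2} - 10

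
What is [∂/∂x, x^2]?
2 x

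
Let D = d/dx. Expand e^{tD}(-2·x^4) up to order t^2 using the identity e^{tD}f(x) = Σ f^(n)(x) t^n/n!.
2 x^{2} \left(- 6 t^{2} - 4 t x - x^{2}\right)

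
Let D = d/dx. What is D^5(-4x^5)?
-480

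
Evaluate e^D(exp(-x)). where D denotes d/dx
e^{- x - 1}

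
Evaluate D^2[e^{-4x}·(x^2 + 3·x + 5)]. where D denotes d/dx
2 \left(8 x^{2} + 16 x + 29\right) e^{- 4 x}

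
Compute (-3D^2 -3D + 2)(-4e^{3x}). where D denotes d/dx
136 e^{3 x}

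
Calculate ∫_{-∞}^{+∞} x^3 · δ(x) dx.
0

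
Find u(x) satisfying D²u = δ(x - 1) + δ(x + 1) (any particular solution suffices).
\frac{|x - 1|}{2} + \frac{|x + 1|}{2}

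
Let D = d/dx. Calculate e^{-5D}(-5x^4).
- 5 x^{4} + 100 x^{3} - 750 x^{2} + 2500 x - 3125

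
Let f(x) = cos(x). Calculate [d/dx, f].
- \sin{\left(x \right)}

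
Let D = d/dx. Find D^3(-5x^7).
- 1050 x^{4}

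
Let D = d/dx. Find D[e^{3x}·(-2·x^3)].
6 x^{2} \left(- x - 1\right) e^{3 x}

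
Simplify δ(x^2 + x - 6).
\frac{\delta(x - 2) + \delta(x + 3)}{5}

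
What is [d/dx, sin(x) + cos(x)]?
- \sin{\left(x \right)} + \cos{\left(x \right)}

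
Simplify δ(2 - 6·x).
\frac{\delta(x - 1/3)}{6}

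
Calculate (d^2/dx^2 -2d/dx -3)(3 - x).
3 x - 7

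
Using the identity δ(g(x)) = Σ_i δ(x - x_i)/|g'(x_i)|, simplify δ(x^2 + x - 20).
\frac{\delta(x - 4) + \delta(x + 5)}{9}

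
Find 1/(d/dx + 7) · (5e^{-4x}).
\frac{5 e^{- 4 x}}{3}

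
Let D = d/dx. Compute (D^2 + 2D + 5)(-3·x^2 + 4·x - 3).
- 15 x^{2} + 8 x - 13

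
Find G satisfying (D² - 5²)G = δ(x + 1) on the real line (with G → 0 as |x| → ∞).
-\frac{e^{-5|x + 1|}}{10}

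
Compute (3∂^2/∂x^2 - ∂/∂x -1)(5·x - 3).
- 5 x - 2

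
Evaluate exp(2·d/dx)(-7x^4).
- 7 x^{4} - 56 x^{3} - 168 x^{2} - 224 x - 112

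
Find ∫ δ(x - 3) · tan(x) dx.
\tan{\left(3 \right)}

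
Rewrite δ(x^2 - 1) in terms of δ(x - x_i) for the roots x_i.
\frac{\delta(x - 1) + \delta(x + 1)}{2}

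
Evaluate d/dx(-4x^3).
- 12 x^{2}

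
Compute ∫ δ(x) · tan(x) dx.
0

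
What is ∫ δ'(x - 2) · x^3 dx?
-12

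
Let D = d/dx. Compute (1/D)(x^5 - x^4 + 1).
\frac{x^{6}}{6} - \frac{x^{5}}{5} + x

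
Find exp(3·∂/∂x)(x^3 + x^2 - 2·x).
x^{3} + 10 x^{2} + 31 x + 30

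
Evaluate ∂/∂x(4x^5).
20 x^{4}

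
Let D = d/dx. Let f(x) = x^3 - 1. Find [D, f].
3 x^{2}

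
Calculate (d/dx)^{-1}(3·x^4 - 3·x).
\frac{3 x^{5}}{5} - \frac{3 x^{2}}{2}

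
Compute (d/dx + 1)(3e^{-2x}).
- 3 e^{- 2 x}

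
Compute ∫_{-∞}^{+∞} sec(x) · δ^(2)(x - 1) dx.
\left(1 + 2 \tan^{2}{\left(1 \right)}\right) \sec{\left(1 \right)}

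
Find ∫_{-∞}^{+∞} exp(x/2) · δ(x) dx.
1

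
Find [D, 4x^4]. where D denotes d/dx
16 x^{3}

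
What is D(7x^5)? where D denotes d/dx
35 x^{4}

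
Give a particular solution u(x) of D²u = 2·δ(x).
|x|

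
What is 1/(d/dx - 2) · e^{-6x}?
- \frac{e^{- 6 x}}{8}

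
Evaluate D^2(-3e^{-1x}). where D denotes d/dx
- 3 e^{- x}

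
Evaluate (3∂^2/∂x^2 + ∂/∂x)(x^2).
2 x + 6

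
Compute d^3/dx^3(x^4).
24 x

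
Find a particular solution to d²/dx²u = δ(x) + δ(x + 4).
\frac{|x|}{2} + \frac{|x + 4|}{2}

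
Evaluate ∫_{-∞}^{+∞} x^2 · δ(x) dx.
0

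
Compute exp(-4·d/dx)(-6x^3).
- 6 x^{3} + 72 x^{2} - 288 x + 384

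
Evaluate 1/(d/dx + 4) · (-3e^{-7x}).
e^{- 7 x}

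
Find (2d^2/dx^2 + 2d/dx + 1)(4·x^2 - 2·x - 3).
4 x^{2} + 14 x + 9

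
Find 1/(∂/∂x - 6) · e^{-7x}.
- \frac{e^{- 7 x}}{13}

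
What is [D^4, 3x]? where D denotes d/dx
12D^{3}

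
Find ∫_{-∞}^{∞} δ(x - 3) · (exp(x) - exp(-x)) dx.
2 \sinh{\left(3 \right)}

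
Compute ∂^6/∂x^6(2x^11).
665280 x^{5}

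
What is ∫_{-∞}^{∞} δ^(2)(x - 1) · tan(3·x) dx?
\frac{18 \tan{\left(3 \right)}}{\cos^{2}{\left(3 \right)}}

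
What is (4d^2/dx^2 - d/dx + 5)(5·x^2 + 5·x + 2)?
25 x^{2} + 15 x + 45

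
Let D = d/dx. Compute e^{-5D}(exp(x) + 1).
e^{x - 5} + 1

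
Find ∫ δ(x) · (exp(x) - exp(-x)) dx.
0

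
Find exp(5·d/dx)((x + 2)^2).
x^{2} + 14 x + 49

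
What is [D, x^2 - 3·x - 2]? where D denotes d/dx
2 x - 3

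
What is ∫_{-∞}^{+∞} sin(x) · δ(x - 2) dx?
\sin{\left(2 \right)}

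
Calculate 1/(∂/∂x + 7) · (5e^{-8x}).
- 5 e^{- 8 x}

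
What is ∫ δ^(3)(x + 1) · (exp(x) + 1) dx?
- \frac{1}{e}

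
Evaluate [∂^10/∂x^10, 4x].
40\frac{d^{9}}{dx^{9}}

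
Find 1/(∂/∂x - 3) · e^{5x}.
\frac{e^{5 x}}{2}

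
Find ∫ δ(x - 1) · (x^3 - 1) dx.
0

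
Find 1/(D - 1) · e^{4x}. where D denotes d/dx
\frac{e^{4 x}}{3}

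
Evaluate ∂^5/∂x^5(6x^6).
4320 x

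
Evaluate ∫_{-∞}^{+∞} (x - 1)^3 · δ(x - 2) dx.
1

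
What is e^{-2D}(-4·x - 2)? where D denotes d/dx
6 - 4 x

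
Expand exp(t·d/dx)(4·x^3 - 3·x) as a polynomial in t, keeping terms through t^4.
4 t^{3} + 12 t^{2} x + 3 t \left(4 x^{2} - 1\right) + 4 x^{3} - 3 x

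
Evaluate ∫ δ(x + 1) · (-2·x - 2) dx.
0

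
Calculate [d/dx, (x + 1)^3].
3 \left(x + 1\right)^{2}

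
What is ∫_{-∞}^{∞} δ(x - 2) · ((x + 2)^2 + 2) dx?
18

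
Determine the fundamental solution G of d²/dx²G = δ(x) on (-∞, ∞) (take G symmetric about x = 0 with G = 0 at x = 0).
\frac{|x|}{2}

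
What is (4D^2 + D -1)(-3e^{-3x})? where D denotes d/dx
- 96 e^{- 3 x}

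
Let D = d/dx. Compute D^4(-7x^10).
- 35280 x^{6}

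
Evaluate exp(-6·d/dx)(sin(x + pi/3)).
\sin{\left(x - 6 + \frac{\pi}{3} \right)}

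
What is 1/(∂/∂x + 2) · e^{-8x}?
- \frac{e^{- 8 x}}{6}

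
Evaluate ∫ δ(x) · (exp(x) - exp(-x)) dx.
0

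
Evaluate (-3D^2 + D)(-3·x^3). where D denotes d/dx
9 x \left(6 - x\right)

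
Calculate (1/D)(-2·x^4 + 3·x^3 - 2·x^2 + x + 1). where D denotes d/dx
- \frac{2 x^{5}}{5} + \frac{3 x^{4}}{4} - \frac{2 x^{3}}{3} + \frac{x^{2}}{2} + x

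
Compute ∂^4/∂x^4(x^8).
1680 x^{4}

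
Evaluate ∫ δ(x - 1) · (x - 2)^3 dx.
-1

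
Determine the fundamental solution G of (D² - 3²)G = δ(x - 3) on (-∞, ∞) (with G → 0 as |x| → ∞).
-\frac{e^{-3|x - 3|}}{6}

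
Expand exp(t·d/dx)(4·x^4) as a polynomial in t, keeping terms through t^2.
4 x^{2} \left(6 t^{2} + 4 t x + x^{2}\right)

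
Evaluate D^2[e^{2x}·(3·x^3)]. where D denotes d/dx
6 x \left(2 x^{2} + 6 x + 3\right) e^{2 x}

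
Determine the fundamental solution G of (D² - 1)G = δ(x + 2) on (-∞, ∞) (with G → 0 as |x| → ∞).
-\frac{e^{-|x + 2|}}{2}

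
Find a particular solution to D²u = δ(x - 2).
\frac{|x - 2|}{2}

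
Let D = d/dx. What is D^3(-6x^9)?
- 3024 x^{6}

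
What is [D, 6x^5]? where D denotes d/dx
30 x^{4}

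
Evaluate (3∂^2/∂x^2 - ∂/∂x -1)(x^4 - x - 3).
- x^{4} - 4 x^{3} + 36 x^{2} + x + 4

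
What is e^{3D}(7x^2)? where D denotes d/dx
7 x^{2} + 42 x + 63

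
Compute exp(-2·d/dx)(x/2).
\frac{x}{2} - 1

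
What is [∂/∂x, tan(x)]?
\frac{1}{\cos^{2}{\left(x \right)}}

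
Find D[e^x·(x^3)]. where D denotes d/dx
x^{2} \left(x + 3\right) e^{x}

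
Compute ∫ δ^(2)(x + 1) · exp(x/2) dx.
\frac{1}{4 e^{\frac{1}{2}}}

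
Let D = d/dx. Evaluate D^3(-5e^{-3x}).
135 e^{- 3 x}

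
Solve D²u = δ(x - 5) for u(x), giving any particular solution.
\frac{|x - 5|}{2}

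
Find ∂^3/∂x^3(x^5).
60 x^{2}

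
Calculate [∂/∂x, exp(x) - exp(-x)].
2 \cosh{\left(x \right)}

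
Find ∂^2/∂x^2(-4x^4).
- 48 x^{2}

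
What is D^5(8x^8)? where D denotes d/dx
53760 x^{3}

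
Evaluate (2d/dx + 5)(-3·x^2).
3 x \left(- 5 x - 4\right)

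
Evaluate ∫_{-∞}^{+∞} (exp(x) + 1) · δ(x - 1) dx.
1 + e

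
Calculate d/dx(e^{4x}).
4 e^{4 x}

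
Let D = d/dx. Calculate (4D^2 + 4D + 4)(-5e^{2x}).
- 140 e^{2 x}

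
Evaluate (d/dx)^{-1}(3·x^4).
\frac{3 x^{5}}{5}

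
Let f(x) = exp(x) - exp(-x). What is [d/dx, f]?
2 \cosh{\left(x \right)}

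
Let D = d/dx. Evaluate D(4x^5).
20 x^{4}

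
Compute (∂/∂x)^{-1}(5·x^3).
\frac{5 x^{4}}{4}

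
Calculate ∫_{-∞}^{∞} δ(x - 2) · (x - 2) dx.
0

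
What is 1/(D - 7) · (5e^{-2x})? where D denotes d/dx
- \frac{5 e^{- 2 x}}{9}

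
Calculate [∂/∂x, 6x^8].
48 x^{7}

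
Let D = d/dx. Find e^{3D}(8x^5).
8 x^{5} + 120 x^{4} + 720 x^{3} + 2160 x^{2} + 3240 x + 1944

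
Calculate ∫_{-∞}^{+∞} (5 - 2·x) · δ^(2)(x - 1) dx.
0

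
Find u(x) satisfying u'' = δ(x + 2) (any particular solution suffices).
\frac{|x + 2|}{2}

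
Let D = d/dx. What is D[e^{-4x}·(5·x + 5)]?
5 \left(- 4 x - 3\right) e^{- 4 x}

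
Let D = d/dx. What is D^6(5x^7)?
25200 x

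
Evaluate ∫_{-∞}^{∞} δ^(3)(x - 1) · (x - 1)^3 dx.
-6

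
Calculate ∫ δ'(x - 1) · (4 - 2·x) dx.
2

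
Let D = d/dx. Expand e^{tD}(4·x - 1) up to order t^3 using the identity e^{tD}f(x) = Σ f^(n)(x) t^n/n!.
4 t + 4 x - 1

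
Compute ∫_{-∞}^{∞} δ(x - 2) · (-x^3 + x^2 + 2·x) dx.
0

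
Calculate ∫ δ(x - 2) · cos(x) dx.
\cos{\left(2 \right)}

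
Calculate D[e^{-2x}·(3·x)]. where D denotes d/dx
3 \left(1 - 2 x\right) e^{- 2 x}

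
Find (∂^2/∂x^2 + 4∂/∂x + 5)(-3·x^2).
- 15 x^{2} - 24 x - 6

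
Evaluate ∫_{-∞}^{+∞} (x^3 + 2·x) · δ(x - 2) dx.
12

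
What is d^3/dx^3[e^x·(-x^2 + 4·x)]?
\left(- x^{2} - 2 x + 6\right) e^{x}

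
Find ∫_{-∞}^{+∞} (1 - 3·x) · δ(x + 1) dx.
4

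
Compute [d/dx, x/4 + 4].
\frac{1}{4}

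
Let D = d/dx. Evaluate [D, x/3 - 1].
\frac{1}{3}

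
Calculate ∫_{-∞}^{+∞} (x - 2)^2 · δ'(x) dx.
4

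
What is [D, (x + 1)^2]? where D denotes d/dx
2 x + 2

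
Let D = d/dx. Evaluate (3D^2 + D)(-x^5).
5 x^{3} \left(- x - 12\right)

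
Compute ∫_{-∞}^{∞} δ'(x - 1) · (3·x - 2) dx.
-3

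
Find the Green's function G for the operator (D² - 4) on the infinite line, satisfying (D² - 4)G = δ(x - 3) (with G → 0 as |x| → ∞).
-\frac{e^{-2|x - 3|}}{4}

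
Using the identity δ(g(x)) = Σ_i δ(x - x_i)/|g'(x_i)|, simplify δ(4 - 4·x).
\frac{\delta(x - 1)}{4}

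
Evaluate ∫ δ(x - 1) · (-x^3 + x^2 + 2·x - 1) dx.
1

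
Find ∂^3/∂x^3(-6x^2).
0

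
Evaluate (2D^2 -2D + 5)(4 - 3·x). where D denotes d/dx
26 - 15 x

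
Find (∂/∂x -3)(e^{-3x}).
- 6 e^{- 3 x}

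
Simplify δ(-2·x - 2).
\frac{\delta(x + 1)}{2}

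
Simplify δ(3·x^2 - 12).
\frac{\delta(x - 2) + \delta(x + 2)}{12}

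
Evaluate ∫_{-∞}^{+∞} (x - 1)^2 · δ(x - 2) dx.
1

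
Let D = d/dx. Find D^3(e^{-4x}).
- 64 e^{- 4 x}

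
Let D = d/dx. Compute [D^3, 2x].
6D^{2}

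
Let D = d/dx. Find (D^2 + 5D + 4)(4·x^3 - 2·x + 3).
16 x^{3} + 60 x^{2} + 16 x + 2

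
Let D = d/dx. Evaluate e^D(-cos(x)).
- \cos{\left(x + 1 \right)}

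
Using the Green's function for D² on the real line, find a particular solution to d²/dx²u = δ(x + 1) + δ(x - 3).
\frac{|x + 1|}{2} + \frac{|x - 3|}{2}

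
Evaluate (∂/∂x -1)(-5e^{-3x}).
20 e^{- 3 x}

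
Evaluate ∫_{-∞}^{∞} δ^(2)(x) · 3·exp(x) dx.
3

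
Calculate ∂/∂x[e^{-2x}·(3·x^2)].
6 x \left(1 - x\right) e^{- 2 x}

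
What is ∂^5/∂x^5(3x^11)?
166320 x^{6}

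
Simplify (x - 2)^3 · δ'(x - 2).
0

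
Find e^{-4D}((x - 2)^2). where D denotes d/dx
x^{2} - 12 x + 36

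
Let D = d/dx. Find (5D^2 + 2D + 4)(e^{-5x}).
119 e^{- 5 x}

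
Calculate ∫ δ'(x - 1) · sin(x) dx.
- \cos{\left(1 \right)}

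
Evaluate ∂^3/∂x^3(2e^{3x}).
54 e^{3 x}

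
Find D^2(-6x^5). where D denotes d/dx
- 120 x^{3}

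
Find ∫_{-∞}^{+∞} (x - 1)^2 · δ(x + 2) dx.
9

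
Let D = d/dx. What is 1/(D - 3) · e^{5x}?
\frac{e^{5 x}}{2}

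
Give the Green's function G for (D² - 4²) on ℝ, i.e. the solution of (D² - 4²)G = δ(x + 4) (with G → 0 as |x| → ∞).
-\frac{e^{-4|x + 4|}}{8}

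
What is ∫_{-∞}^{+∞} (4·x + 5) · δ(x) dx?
5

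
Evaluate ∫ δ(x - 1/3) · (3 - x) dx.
\frac{8}{3}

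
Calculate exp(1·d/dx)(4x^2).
4 x^{2} + 8 x + 4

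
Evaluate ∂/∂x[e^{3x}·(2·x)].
\left(6 x + 2\right) e^{3 x}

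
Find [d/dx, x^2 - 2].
2 x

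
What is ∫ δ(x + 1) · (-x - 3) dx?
-2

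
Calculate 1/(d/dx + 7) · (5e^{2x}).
\frac{5 e^{2 x}}{9}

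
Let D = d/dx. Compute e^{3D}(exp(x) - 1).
e^{x + 3} - 1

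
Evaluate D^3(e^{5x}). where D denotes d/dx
125 e^{5 x}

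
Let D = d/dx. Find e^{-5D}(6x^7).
6 x^{7} - 210 x^{6} + 3150 x^{5} - 26250 x^{4} + 131250 x^{3} - 393750 x^{2} + 656250 x - 468750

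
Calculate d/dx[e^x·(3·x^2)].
3 x \left(x + 2\right) e^{x}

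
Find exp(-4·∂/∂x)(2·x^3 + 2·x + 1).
2 x^{3} - 24 x^{2} + 98 x - 135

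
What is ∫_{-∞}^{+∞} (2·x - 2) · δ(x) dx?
-2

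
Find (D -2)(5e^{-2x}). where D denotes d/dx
- 20 e^{- 2 x}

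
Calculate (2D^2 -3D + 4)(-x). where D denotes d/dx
3 - 4 x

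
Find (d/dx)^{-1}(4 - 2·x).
- x^{2} + 4 x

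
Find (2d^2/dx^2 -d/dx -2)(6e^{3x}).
78 e^{3 x}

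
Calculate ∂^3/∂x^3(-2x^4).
- 48 x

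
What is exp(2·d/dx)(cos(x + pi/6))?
\cos{\left(x + \frac{\pi}{6} + 2 \right)}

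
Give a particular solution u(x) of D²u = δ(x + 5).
\frac{|x + 5|}{2}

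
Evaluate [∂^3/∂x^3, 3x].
9\frac{d^{2}}{dx^{2}}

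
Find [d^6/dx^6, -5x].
-30\frac{d^{5}}{dx^{5}}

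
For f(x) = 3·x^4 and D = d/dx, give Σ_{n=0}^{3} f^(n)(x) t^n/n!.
3 x \left(4 t^{3} + 6 t^{2} x + 4 t x^{2} + x^{3}\right)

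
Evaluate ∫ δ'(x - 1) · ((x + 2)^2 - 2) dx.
-6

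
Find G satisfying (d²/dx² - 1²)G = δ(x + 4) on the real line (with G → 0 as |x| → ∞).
-\frac{e^{-|x + 4|}}{2}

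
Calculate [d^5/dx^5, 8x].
40\frac{d^{4}}{dx^{4}}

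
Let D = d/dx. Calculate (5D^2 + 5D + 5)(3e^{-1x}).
15 e^{- x}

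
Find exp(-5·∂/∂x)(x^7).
x^{7} - 35 x^{6} + 525 x^{5} - 4375 x^{4} + 21875 x^{3} - 65625 x^{2} + 109375 x - 78125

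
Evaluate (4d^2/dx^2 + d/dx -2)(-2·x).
4 x - 2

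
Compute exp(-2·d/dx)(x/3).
\frac{x}{3} - \frac{2}{3}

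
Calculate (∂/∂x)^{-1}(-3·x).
- \frac{3 x^{2}}{2}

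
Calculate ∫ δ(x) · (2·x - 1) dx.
-1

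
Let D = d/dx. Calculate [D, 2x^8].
16 x^{7}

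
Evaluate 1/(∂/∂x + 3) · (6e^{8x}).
\frac{6 e^{8 x}}{11}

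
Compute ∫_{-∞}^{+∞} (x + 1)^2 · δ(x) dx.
1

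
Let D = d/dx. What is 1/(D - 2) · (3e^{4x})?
\frac{3 e^{4 x}}{2}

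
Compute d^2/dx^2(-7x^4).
- 84 x^{2}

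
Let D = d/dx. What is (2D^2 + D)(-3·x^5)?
15 x^{3} \left(- x - 8\right)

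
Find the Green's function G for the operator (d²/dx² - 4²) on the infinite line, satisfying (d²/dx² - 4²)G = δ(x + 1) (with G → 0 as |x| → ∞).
-\frac{e^{-4|x + 1|}}{8}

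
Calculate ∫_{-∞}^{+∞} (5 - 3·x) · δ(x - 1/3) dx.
4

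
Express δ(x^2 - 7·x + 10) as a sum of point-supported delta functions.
\frac{\delta(x - 2) + \delta(x - 5)}{3}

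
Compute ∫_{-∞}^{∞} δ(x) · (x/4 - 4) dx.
-4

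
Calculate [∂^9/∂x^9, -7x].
-63\frac{d^{8}}{dx^{8}}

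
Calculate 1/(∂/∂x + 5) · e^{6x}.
\frac{e^{6 x}}{11}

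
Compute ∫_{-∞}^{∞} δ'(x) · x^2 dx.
0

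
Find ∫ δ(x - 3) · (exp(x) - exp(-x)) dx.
2 \sinh{\left(3 \right)}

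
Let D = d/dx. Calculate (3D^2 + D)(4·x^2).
8 x + 24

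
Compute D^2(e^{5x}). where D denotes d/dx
25 e^{5 x}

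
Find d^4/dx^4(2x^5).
240 x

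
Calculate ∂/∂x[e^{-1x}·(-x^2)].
x \left(x - 2\right) e^{- x}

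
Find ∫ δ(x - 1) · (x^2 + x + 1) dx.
3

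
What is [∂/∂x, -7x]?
-7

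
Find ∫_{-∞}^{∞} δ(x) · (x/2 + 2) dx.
2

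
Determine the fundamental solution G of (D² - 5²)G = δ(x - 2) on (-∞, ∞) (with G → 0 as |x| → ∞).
-\frac{e^{-5|x - 2|}}{10}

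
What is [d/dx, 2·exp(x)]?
2 e^{x}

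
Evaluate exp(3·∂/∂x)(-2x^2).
- 2 x^{2} - 12 x - 18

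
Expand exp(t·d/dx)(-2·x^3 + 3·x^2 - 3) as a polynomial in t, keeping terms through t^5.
- 2 t^{3} - t^{2} \left(6 x - 3\right) - 6 t x \left(x - 1\right) - 2 x^{3} + 3 x^{2} - 3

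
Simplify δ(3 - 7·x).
\frac{\delta(x - 3/7)}{7}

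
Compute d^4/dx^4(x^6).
360 x^{2}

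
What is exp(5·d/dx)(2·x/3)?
\frac{2 x}{3} + \frac{10}{3}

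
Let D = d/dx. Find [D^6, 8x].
48D^{5}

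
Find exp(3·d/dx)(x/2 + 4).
\frac{x}{2} + \frac{11}{2}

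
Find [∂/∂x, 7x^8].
56 x^{7}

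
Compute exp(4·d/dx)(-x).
- x - 4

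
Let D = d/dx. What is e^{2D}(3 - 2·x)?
- 2 x - 1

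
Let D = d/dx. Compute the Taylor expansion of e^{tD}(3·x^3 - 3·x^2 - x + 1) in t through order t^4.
3 t^{3} + t^{2} \left(9 x - 3\right) - t \left(- 9 x^{2} + 6 x + 1\right) + 3 x^{3} - 3 x^{2} - x + 1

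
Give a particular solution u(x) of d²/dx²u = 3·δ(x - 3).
\frac{3|x - 3|}{2}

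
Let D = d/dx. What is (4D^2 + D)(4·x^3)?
12 x \left(x + 8\right)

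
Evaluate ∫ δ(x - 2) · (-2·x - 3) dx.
-7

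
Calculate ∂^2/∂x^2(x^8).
56 x^{6}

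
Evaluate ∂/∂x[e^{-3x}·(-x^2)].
x \left(3 x - 2\right) e^{- 3 x}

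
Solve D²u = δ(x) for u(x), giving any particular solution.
\frac{|x|}{2}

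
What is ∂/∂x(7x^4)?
28 x^{3}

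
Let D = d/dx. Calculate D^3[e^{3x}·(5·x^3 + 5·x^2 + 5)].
\left(135 x^{3} + 540 x^{2} + 540 x + 255\right) e^{3 x}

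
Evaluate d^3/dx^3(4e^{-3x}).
- 108 e^{- 3 x}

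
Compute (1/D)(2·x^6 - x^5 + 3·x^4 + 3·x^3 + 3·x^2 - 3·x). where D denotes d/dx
\frac{2 x^{7}}{7} - \frac{x^{6}}{6} + \frac{3 x^{5}}{5} + \frac{3 x^{4}}{4} + x^{3} - \frac{3 x^{2}}{2}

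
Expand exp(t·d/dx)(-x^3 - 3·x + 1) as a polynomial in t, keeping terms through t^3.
- t^{3} - 3 t^{2} x - 3 t \left(x^{2} + 1\right) - x^{3} - 3 x + 1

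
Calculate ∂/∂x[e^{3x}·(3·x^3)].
9 x^{2} \left(x + 1\right) e^{3 x}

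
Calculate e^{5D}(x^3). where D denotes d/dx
x^{3} + 15 x^{2} + 75 x + 125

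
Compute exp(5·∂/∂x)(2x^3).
2 x^{3} + 30 x^{2} + 150 x + 250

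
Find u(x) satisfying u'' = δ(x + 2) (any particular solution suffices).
\frac{|x + 2|}{2}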